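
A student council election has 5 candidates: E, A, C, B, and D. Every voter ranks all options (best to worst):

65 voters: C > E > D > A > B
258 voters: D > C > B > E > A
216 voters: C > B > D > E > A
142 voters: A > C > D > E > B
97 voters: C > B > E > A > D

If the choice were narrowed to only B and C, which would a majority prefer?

Voters preferring B to C: 0; preferring C to B: 778.
C wins the head-to-head.

C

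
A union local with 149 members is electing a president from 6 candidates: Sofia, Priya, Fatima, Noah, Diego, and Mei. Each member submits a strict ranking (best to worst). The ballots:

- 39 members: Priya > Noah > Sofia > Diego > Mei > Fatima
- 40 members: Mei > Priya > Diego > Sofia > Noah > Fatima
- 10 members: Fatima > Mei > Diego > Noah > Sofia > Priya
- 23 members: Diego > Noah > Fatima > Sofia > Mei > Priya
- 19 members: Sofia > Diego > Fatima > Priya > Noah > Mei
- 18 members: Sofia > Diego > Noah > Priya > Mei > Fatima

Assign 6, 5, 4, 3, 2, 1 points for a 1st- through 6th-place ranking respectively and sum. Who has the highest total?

Diego

Sofia: 39·4 + 40·3 + 10·2 + 23·3 + 19·6 + 18·6 = 587
Priya: 39·6 + 40·5 + 10·1 + 23·1 + 19·3 + 18·3 = 578
Fatima: 39·1 + 40·1 + 10·6 + 23·4 + 19·4 + 18·1 = 325
Noah: 39·5 + 40·2 + 10·3 + 23·5 + 19·2 + 18·4 = 530
Diego: 39·3 + 40·4 + 10·4 + 23·6 + 19·5 + 18·5 = 640
Mei: 39·2 + 40·6 + 10·5 + 23·2 + 19·1 + 18·2 = 469
Diego has the highest Borda score (640).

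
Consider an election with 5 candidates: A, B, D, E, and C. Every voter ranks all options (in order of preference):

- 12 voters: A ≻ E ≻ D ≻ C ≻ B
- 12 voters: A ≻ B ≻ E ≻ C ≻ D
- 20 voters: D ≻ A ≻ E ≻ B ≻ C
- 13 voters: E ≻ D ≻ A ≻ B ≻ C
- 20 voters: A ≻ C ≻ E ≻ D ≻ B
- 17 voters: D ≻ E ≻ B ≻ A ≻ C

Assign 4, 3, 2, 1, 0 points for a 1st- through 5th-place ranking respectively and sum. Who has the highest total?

A: 12·4 + 12·4 + 20·3 + 13·2 + 20·4 + 17·1 = 279
B: 12·0 + 12·3 + 20·1 + 13·1 + 20·0 + 17·2 = 103
D: 12·2 + 12·0 + 20·4 + 13·3 + 20·1 + 17·4 = 231
E: 12·3 + 12·2 + 20·2 + 13·4 + 20·2 + 17·3 = 243
C: 12·1 + 12·1 + 20·0 + 13·0 + 20·3 + 17·0 = 84
A has the highest Borda score (279).

A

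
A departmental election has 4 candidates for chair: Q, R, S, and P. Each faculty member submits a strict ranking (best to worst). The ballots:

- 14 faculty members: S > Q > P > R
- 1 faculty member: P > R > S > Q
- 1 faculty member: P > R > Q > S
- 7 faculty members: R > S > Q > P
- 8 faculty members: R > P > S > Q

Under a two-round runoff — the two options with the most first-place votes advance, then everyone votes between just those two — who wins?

R

Round 1 first-place votes: Q 0, R 15, S 14, P 2.
R and S advance.
Runoff: R is preferred to S by 17 voters; S by 14.
R wins the runoff.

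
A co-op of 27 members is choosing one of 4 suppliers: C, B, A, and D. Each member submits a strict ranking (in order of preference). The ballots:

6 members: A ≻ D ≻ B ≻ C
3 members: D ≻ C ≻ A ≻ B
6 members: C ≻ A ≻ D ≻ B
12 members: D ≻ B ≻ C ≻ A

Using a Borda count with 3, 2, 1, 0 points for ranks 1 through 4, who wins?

D

C: 6·0 + 3·2 + 6·3 + 12·1 = 36
B: 6·1 + 3·0 + 6·0 + 12·2 = 30
A: 6·3 + 3·1 + 6·2 + 12·0 = 33
D: 6·2 + 3·3 + 6·1 + 12·3 = 63
D has the highest Borda score (63).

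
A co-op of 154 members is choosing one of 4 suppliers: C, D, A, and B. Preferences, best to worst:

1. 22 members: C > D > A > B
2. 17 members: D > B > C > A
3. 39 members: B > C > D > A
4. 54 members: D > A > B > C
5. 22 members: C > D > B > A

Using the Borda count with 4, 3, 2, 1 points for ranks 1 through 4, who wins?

C: 22·4 + 17·2 + 39·3 + 54·1 + 22·4 = 381
D: 22·3 + 17·4 + 39·2 + 54·4 + 22·3 = 494
A: 22·2 + 17·1 + 39·1 + 54·3 + 22·1 = 284
B: 22·1 + 17·3 + 39·4 + 54·2 + 22·2 = 381
D has the highest Borda score (494).

D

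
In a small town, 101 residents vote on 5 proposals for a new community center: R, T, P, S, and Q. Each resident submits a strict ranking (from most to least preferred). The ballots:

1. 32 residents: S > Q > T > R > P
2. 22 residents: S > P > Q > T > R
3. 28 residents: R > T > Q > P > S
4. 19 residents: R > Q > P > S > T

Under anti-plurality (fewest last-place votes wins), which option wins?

Last-place votes: R 22, T 19, P 32, S 28, Q 0.
Q is ranked last by the fewest voters, so Q wins.

Q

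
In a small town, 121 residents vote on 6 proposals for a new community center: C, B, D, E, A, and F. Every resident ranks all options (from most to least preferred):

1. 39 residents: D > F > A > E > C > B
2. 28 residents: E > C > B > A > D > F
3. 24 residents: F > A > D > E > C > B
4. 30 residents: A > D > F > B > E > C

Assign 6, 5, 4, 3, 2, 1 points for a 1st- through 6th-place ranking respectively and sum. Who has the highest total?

C: 39·2 + 28·5 + 24·2 + 30·1 = 296
B: 39·1 + 28·4 + 24·1 + 30·3 = 265
D: 39·6 + 28·2 + 24·4 + 30·5 = 536
E: 39·3 + 28·6 + 24·3 + 30·2 = 417
A: 39·4 + 28·3 + 24·5 + 30·6 = 540
F: 39·5 + 28·1 + 24·6 + 30·4 = 487
A has the highest Borda score (540).

A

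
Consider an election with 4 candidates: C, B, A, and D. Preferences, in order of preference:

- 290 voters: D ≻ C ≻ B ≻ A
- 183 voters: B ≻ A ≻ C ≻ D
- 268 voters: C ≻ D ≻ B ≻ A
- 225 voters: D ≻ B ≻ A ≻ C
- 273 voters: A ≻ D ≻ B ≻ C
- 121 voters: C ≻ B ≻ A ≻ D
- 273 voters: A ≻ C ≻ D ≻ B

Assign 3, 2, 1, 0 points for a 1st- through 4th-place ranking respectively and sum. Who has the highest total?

D

C: 290·2 + 183·1 + 268·3 + 225·0 + 273·0 + 121·3 + 273·2 = 2476
B: 290·1 + 183·3 + 268·1 + 225·2 + 273·1 + 121·2 + 273·0 = 2072
A: 290·0 + 183·2 + 268·0 + 225·1 + 273·3 + 121·1 + 273·3 = 2350
D: 290·3 + 183·0 + 268·2 + 225·3 + 273·2 + 121·0 + 273·1 = 2900
D has the highest Borda score (2900).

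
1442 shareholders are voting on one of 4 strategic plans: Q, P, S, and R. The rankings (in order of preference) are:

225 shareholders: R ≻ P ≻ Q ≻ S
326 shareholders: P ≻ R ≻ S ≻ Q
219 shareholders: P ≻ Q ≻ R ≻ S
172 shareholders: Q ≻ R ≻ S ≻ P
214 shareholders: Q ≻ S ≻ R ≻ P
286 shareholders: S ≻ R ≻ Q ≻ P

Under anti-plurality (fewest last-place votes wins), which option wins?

R

Last-place votes: Q 326, P 672, S 444, R 0.
R is ranked last by the fewest voters, so R wins.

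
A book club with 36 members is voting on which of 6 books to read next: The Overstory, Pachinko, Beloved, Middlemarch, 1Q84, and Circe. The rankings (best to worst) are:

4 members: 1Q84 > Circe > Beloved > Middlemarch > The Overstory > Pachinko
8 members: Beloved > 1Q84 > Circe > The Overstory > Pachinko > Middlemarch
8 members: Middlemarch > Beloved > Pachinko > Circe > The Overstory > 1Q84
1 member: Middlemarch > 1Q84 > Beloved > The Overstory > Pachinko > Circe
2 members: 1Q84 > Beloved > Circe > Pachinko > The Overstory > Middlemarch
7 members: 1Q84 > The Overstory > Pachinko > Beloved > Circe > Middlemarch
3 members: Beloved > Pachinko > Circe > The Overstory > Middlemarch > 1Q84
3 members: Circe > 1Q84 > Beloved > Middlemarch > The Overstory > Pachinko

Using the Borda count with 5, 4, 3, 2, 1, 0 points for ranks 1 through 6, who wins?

The Overstory: 4·1 + 8·2 + 8·1 + 1·2 + 2·1 + 7·4 + 3·2 + 3·1 = 69
Pachinko: 4·0 + 8·1 + 8·3 + 1·1 + 2·2 + 7·3 + 3·4 + 3·0 = 70
Beloved: 4·3 + 8·5 + 8·4 + 1·3 + 2·4 + 7·2 + 3·5 + 3·3 = 133
Middlemarch: 4·2 + 8·0 + 8·5 + 1·5 + 2·0 + 7·0 + 3·1 + 3·2 = 62
1Q84: 4·5 + 8·4 + 8·0 + 1·4 + 2·5 + 7·5 + 3·0 + 3·4 = 113
Circe: 4·4 + 8·3 + 8·2 + 1·0 + 2·3 + 7·1 + 3·3 + 3·5 = 93
Beloved has the highest Borda score (133).

Beloved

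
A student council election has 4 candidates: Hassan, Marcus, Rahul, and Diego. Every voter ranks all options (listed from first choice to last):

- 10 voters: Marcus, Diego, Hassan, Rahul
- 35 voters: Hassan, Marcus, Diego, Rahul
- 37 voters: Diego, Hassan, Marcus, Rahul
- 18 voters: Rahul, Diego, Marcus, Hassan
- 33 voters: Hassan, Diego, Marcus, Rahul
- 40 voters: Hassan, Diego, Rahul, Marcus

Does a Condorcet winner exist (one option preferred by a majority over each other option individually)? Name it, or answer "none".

Hassan

Hassan vs Marcus: 145–28 for Hassan.
Hassan vs Rahul: 155–18 for Hassan.
Hassan vs Diego: 108–65 for Hassan.
Hassan beats every other option head-to-head.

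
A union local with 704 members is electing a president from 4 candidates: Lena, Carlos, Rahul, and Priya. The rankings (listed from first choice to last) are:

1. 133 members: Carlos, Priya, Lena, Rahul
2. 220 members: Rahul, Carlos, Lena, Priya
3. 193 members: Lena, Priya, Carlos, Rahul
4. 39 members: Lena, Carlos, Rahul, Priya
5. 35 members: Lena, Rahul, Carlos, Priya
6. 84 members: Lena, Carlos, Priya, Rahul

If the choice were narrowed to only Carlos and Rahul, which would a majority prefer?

Voters preferring Carlos to Rahul: 449; preferring Rahul to Carlos: 255.
Carlos wins the head-to-head.

Carlos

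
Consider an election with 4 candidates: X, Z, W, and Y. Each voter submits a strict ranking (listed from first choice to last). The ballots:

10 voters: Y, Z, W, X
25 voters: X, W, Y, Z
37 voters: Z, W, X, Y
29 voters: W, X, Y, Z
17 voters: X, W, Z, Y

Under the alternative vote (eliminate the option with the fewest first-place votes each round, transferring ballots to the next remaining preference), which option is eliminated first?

Y

Round 1: X 42, Z 37, W 29, Y 10. Eliminate Y.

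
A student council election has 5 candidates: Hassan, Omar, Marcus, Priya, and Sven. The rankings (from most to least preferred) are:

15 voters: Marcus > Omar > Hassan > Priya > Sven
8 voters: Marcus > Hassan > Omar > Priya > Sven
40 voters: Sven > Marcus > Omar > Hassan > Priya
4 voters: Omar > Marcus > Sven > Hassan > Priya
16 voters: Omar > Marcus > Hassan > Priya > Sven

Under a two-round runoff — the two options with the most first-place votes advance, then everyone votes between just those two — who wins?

Marcus

Round 1 first-place votes: Hassan 0, Omar 20, Marcus 23, Priya 0, Sven 40.
Sven and Marcus advance.
Runoff: Sven is preferred to Marcus by 40 voters; Marcus by 43.
Marcus wins the runoff.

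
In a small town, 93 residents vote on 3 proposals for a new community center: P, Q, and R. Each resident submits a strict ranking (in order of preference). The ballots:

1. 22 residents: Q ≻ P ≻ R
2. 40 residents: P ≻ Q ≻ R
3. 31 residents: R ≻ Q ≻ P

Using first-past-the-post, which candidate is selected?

First-place votes: P 40, Q 22, R 31.
P has the most first-place votes.

P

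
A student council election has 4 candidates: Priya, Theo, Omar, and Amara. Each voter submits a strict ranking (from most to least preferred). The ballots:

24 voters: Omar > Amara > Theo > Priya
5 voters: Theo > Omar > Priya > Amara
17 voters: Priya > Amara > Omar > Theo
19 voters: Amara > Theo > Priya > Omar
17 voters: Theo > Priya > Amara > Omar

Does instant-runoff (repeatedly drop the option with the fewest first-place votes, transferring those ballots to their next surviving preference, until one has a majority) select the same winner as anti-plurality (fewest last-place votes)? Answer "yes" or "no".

yes

Instant-runoff — R1 Priya 17, Theo 22, Omar 24, Amara 19 (Priya out); R2 Theo 22, Omar 24, Amara 36 (Theo out); R3 Omar 29, Amara 53 (Amara winner). Winner: Amara.
Anti-plurality — last-place votes: Priya 24, Theo 17, Omar 36, Amara 5. Winner: Amara.
The two methods agree.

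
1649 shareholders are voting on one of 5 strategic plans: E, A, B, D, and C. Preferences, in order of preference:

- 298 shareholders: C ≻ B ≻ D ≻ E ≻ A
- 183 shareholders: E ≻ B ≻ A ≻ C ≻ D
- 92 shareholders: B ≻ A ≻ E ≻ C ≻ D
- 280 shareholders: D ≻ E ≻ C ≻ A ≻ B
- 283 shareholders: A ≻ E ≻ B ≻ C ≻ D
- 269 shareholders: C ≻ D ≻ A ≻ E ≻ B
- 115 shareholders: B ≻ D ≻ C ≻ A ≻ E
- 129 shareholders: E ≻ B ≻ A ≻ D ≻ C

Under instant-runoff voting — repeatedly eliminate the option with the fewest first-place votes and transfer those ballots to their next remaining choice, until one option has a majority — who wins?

Round 1: E 312, A 283, B 207, D 280, C 567. Eliminate B.
Round 2: E 312, A 375, D 395, C 567. Eliminate E.
Round 3: A 687, D 395, C 567. Eliminate D.
Round 4: A 687, C 962. C has a majority.

C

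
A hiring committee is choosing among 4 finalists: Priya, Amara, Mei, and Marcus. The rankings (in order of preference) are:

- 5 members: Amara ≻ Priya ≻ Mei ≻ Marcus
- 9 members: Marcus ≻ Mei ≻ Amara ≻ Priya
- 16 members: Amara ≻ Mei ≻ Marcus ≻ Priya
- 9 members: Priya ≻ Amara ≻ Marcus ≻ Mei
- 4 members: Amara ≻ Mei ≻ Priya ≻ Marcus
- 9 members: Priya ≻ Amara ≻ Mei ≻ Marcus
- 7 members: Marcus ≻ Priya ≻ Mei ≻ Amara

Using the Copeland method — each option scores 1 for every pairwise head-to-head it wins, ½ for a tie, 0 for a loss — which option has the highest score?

Priya: beats Mei; loses to Amara and Marcus → score 1.
Amara: beats Priya, Mei, and Marcus → score 3.
Mei: beats Marcus; loses to Priya and Amara → score 1.
Marcus: beats Priya; loses to Amara and Mei → score 1.
Amara has the best pairwise record.

Amara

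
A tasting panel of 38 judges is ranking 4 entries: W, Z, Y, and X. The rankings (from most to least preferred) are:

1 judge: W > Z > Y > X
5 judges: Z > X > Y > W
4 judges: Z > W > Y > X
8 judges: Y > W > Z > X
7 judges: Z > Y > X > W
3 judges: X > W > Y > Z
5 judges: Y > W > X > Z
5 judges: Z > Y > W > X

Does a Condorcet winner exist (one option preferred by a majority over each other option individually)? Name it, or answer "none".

Z vs W: 21–17 for Z.
Z vs Y: 22–16 for Z.
Z vs X: 30–8 for Z.
Z beats every other option head-to-head.

Z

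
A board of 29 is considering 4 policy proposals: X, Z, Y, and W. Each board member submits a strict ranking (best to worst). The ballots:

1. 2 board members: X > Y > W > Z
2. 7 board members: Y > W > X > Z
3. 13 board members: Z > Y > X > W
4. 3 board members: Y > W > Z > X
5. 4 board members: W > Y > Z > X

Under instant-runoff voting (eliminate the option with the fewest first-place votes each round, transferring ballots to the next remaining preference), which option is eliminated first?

Round 1: X 2, Z 13, Y 10, W 4. Eliminate X.

X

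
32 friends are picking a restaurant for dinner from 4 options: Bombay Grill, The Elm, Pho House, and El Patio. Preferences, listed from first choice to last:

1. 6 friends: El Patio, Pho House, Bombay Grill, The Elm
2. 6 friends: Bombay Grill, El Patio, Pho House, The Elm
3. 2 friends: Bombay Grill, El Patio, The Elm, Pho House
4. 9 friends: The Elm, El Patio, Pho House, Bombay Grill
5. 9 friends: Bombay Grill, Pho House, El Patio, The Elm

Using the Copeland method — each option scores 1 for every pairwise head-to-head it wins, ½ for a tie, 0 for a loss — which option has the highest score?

Bombay Grill

Bombay Grill: beats The Elm, Pho House, and El Patio → score 3.
The Elm: loses to Bombay Grill, Pho House, and El Patio → score 0.
Pho House: beats The Elm; loses to Bombay Grill and El Patio → score 1.
El Patio: beats The Elm and Pho House; loses to Bombay Grill → score 2.
Bombay Grill has the best pairwise record.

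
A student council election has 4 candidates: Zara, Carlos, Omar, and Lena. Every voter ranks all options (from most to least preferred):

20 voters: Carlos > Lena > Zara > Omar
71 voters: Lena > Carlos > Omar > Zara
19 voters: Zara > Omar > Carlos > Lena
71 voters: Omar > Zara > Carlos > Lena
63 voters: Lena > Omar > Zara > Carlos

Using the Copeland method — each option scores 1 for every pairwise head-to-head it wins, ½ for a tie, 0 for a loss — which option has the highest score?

Lena

Zara: beats Carlos; loses to Omar and Lena → score 1.
Carlos: loses to Zara, Omar, and Lena → score 0.
Omar: beats Zara and Carlos; loses to Lena → score 2.
Lena: beats Zara, Carlos, and Omar → score 3.
Lena has the best pairwise record.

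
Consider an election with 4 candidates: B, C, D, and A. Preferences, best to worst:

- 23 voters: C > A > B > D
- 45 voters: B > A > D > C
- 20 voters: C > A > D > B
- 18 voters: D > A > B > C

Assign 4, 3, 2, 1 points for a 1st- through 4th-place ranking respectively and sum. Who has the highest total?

A

B: 23·2 + 45·4 + 20·1 + 18·2 = 282
C: 23·4 + 45·1 + 20·4 + 18·1 = 235
D: 23·1 + 45·2 + 20·2 + 18·4 = 225
A: 23·3 + 45·3 + 20·3 + 18·3 = 318
A has the highest Borda score (318).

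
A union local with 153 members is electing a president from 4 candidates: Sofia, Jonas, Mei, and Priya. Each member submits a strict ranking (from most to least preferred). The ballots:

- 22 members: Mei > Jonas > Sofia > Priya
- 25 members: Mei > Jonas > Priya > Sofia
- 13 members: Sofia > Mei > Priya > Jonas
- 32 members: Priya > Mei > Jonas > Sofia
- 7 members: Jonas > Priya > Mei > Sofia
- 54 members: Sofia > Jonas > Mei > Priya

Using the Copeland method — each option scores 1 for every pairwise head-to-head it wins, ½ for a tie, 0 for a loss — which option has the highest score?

Mei

Sofia: beats Priya; loses to Jonas and Mei → score 1.
Jonas: beats Sofia and Priya; loses to Mei → score 2.
Mei: beats Sofia, Jonas, and Priya → score 3.
Priya: loses to Sofia, Jonas, and Mei → score 0.
Mei has the best pairwise record.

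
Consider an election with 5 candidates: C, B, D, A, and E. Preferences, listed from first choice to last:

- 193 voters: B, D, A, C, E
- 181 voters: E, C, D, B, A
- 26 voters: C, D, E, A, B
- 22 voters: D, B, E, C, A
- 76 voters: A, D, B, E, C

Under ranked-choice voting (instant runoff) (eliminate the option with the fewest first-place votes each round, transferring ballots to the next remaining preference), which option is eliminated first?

D

Round 1: C 26, B 193, D 22, A 76, E 181. Eliminate D.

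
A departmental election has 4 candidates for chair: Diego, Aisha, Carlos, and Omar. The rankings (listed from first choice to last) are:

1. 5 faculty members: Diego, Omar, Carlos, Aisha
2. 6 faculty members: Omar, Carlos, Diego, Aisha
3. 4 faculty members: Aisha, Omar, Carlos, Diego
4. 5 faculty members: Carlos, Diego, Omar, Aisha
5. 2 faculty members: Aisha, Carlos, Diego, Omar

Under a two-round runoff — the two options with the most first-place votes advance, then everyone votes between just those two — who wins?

Omar

Round 1 first-place votes: Diego 5, Aisha 6, Carlos 5, Omar 6.
Aisha and Omar advance.
Runoff: Aisha is preferred to Omar by 6 voters; Omar by 16.
Omar wins the runoff.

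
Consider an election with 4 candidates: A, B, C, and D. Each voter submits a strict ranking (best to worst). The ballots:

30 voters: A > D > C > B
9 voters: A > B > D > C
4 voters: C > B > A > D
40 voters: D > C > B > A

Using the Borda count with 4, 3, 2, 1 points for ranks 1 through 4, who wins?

D

A: 30·4 + 9·4 + 4·2 + 40·1 = 204
B: 30·1 + 9·3 + 4·3 + 40·2 = 149
C: 30·2 + 9·1 + 4·4 + 40·3 = 205
D: 30·3 + 9·2 + 4·1 + 40·4 = 272
D has the highest Borda score (272).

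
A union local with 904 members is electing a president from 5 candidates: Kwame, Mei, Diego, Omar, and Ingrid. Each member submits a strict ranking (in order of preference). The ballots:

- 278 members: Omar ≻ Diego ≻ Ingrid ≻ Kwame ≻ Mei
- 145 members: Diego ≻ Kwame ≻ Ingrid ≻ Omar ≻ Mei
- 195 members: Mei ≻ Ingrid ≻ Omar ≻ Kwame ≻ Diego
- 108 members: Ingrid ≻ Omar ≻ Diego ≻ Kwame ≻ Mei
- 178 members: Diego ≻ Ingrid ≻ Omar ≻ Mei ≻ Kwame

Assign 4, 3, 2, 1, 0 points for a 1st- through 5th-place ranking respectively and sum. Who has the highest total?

Ingrid

Kwame: 278·1 + 145·3 + 195·1 + 108·1 + 178·0 = 1016
Mei: 278·0 + 145·0 + 195·4 + 108·0 + 178·1 = 958
Diego: 278·3 + 145·4 + 195·0 + 108·2 + 178·4 = 2342
Omar: 278·4 + 145·1 + 195·2 + 108·3 + 178·2 = 2327
Ingrid: 278·2 + 145·2 + 195·3 + 108·4 + 178·3 = 2397
Ingrid has the highest Borda score (2397).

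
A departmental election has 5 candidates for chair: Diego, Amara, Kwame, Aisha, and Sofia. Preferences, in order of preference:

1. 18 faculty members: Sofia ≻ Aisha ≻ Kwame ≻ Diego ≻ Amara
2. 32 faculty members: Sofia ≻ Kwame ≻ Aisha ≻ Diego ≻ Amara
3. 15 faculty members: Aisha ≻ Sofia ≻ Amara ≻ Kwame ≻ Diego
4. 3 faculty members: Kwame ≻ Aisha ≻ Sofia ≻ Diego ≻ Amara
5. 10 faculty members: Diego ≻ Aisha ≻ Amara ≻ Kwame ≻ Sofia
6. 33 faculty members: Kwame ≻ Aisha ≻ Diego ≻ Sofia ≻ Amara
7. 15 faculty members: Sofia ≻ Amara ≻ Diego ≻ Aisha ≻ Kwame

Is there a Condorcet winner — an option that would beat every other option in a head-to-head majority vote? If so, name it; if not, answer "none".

Sofia

Sofia vs Diego: 83–43 for Sofia.
Sofia vs Amara: 116–10 for Sofia.
Sofia vs Kwame: 80–46 for Sofia.
Sofia vs Aisha: 65–61 for Sofia.
Sofia beats every other option head-to-head.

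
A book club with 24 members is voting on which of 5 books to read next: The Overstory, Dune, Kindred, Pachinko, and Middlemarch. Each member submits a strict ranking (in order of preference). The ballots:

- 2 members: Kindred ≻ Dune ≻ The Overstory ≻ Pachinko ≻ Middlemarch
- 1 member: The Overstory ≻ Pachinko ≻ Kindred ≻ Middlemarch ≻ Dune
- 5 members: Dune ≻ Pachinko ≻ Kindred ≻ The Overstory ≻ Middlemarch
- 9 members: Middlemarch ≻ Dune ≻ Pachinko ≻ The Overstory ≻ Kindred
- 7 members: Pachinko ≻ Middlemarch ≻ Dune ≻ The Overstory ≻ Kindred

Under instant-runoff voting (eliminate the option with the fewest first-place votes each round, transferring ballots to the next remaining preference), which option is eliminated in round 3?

Round 1: The Overstory 1, Dune 5, Kindred 2, Pachinko 7, Middlemarch 9. Eliminate The Overstory.
Round 2: Dune 5, Kindred 2, Pachinko 8, Middlemarch 9. Eliminate Kindred.
Round 3: Dune 7, Pachinko 8, Middlemarch 9. Eliminate Dune.

Dune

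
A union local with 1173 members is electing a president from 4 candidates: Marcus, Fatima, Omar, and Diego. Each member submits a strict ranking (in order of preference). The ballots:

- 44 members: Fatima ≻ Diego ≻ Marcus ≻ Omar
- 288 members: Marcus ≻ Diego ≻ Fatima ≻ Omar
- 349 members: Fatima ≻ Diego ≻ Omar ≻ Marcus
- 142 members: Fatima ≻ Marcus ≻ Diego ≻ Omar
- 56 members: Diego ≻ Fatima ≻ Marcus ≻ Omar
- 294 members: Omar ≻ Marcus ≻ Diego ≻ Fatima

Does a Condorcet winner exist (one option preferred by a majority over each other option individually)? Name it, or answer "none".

none

Checking pairwise contests:
Fatima beats Marcus 591–582.
Diego beats Fatima 638–535.
Fatima beats Omar 879–294.
Marcus beats Diego 724–449.
Every option loses at least one head-to-head, so there is no Condorcet winner.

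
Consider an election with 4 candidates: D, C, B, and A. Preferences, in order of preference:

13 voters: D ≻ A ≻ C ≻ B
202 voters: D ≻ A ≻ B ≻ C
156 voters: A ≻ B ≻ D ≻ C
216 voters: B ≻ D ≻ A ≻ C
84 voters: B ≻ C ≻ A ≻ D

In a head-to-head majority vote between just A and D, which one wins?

D

Voters preferring A to D: 240; preferring D to A: 431.
D wins the head-to-head.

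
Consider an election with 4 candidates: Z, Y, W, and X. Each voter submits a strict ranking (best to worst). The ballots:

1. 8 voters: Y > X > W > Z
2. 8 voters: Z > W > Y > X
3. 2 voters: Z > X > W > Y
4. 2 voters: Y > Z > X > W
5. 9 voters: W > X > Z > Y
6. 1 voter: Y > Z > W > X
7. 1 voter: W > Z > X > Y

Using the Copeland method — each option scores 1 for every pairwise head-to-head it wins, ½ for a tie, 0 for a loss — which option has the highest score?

W

Z: beats Y; loses to W and X → score 1.
Y: beats X; loses to Z and W → score 1.
W: beats Z, Y, and X → score 3.
X: beats Z; loses to Y and W → score 1.
W has the best pairwise record.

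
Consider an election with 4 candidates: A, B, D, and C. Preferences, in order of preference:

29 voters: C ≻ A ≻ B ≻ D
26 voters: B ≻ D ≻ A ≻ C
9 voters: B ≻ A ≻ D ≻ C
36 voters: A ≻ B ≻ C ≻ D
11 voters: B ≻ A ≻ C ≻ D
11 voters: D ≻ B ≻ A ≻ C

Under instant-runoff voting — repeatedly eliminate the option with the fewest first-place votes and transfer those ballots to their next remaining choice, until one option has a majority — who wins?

Round 1: A 36, B 46, D 11, C 29. Eliminate D.
Round 2: A 36, B 57, C 29. Eliminate C.
Round 3: A 65, B 57. A has a majority.

A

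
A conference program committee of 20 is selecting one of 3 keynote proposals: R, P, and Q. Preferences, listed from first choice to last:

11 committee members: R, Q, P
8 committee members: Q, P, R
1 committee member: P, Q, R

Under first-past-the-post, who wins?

First-place votes: R 11, P 1, Q 8.
R has the most first-place votes.

R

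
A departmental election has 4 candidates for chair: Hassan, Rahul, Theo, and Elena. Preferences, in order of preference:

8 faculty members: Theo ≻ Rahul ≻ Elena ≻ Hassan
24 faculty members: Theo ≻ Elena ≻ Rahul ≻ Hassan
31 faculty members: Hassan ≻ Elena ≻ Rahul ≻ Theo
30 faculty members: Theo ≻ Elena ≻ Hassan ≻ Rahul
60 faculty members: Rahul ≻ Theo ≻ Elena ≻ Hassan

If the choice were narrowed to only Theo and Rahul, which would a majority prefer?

Voters preferring Theo to Rahul: 62; preferring Rahul to Theo: 91.
Rahul wins the head-to-head.

Rahul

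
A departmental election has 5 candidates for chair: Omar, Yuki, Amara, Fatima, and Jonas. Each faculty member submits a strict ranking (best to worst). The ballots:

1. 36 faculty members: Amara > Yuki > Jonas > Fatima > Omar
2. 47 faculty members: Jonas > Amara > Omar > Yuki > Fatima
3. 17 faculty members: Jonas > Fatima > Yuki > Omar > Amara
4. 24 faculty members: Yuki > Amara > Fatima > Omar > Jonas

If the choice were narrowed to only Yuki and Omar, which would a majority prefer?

Yuki

Voters preferring Yuki to Omar: 77; preferring Omar to Yuki: 47.
Yuki wins the head-to-head.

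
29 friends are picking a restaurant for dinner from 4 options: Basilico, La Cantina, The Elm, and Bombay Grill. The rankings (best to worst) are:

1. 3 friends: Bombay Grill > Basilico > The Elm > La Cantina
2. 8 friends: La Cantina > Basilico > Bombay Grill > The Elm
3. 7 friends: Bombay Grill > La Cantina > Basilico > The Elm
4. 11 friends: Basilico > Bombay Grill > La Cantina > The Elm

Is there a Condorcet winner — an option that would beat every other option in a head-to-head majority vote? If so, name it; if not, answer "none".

Checking pairwise contests:
La Cantina beats Basilico 15–14.
Bombay Grill beats La Cantina 21–8.
Basilico beats The Elm 29–0.
Basilico beats Bombay Grill 19–10.
Every option loses at least one head-to-head, so there is no Condorcet winner.

none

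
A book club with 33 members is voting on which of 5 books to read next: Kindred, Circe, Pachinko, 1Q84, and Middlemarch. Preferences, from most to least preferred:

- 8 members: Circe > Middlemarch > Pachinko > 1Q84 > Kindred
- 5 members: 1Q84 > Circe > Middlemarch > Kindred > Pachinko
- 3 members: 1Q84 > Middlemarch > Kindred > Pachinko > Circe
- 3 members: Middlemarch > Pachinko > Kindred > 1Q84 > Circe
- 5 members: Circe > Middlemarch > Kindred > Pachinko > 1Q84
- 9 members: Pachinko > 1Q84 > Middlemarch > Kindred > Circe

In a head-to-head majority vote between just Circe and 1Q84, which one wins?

1Q84

Voters preferring Circe to 1Q84: 13; preferring 1Q84 to Circe: 20.
1Q84 wins the head-to-head.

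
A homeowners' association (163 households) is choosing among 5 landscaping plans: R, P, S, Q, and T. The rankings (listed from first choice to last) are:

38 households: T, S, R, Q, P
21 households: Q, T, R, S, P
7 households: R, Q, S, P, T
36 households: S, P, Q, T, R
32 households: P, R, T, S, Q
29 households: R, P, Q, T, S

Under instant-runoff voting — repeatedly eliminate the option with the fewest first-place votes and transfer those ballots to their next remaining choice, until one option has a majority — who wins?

T

Round 1: R 36, P 32, S 36, Q 21, T 38. Eliminate Q.
Round 2: R 36, P 32, S 36, T 59. Eliminate P.
Round 3: R 68, S 36, T 59. Eliminate S.
Round 4: R 68, T 95. T has a majority.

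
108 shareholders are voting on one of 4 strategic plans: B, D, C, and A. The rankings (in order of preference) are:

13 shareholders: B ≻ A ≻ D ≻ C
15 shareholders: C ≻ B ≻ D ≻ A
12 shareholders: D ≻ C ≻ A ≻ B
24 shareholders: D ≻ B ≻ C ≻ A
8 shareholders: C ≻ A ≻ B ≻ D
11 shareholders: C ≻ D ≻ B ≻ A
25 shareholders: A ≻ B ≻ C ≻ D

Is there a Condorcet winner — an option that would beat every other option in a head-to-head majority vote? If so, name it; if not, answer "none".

B

B vs D: 61–47 for B.
B vs C: 62–46 for B.
B vs A: 63–45 for B.
B beats every other option head-to-head.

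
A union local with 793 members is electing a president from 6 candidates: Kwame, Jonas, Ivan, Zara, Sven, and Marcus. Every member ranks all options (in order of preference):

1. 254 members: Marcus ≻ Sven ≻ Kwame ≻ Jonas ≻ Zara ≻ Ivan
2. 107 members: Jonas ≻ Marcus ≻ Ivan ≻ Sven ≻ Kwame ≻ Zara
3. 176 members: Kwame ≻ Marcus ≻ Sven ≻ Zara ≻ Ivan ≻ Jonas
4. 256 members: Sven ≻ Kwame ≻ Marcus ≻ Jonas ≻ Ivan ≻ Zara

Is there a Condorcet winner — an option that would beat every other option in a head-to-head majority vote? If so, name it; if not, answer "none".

none

Checking pairwise contests:
Sven beats Kwame 617–176.
Kwame beats Jonas 686–107.
Kwame beats Ivan 686–107.
Kwame beats Zara 793–0.
Marcus beats Sven 537–256.
Kwame beats Marcus 432–361.
Every option loses at least one head-to-head, so there is no Condorcet winner.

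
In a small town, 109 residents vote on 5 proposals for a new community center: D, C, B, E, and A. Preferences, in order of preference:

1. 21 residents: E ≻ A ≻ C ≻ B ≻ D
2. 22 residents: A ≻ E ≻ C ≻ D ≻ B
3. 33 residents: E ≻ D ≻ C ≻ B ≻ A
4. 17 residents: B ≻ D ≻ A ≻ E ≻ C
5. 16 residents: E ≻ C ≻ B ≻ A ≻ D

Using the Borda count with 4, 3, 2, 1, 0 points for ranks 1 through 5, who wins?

D: 21·0 + 22·1 + 33·3 + 17·3 + 16·0 = 172
C: 21·2 + 22·2 + 33·2 + 17·0 + 16·3 = 200
B: 21·1 + 22·0 + 33·1 + 17·4 + 16·2 = 154
E: 21·4 + 22·3 + 33·4 + 17·1 + 16·4 = 363
A: 21·3 + 22·4 + 33·0 + 17·2 + 16·1 = 201
E has the highest Borda score (363).

E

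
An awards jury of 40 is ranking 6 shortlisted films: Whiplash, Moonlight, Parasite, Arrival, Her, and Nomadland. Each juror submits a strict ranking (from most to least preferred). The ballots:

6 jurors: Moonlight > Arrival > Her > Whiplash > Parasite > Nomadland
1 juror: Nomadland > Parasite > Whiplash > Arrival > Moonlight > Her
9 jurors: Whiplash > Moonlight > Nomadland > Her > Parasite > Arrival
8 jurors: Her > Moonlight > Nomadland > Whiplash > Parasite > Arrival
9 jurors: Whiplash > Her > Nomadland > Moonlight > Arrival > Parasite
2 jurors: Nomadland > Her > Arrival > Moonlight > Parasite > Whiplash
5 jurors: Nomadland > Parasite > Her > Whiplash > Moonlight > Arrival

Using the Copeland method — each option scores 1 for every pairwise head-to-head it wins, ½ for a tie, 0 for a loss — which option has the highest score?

Her

Whiplash: beats Moonlight, Parasite, Arrival, and Nomadland; loses to Her → score 4.
Moonlight: beats Parasite, Arrival, and Nomadland; loses to Whiplash and Her → score 3.
Parasite: beats Arrival; loses to Whiplash, Moonlight, Her, and Nomadland → score 1.
Arrival: loses to Whiplash, Moonlight, Parasite, Her, and Nomadland → score 0.
Her: beats Whiplash, Moonlight, Parasite, Arrival, and Nomadland → score 5.
Nomadland: beats Parasite and Arrival; loses to Whiplash, Moonlight, and Her → score 2.
Her has the best pairwise record.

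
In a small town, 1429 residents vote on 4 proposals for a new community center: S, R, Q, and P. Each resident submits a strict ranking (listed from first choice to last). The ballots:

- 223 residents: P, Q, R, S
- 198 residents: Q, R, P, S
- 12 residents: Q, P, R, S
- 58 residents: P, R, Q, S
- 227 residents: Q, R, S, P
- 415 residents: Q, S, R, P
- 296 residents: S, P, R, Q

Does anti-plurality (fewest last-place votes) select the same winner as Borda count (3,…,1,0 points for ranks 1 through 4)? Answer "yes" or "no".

Anti-plurality — last-place votes: S 491, R 0, Q 296, P 642. Winner: R.
Borda — scores: S 1945, R 1912, Q 3060, P 1657. Winner: Q.
The two methods disagree.

no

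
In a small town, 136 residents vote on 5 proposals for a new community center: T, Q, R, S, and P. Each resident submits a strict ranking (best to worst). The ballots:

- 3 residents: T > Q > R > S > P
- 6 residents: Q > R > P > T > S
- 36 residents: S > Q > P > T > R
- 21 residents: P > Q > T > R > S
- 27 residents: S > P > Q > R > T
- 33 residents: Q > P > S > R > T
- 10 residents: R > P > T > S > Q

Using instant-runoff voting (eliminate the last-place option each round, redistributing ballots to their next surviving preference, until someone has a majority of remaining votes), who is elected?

S

Round 1: T 3, Q 39, R 10, S 63, P 21. Eliminate T.
Round 2: Q 42, R 10, S 63, P 21. Eliminate R.
Round 3: Q 42, S 63, P 31. Eliminate P.
Round 4: Q 63, S 73. S has a majority.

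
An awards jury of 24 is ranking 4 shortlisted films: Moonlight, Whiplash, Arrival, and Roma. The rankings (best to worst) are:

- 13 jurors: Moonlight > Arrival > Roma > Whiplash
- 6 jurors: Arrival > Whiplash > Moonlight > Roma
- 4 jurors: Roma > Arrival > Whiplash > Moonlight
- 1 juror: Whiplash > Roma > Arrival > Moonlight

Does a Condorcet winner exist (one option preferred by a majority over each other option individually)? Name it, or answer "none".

Moonlight

Moonlight vs Whiplash: 13–11 for Moonlight.
Moonlight vs Arrival: 13–11 for Moonlight.
Moonlight vs Roma: 19–5 for Moonlight.
Moonlight beats every other option head-to-head.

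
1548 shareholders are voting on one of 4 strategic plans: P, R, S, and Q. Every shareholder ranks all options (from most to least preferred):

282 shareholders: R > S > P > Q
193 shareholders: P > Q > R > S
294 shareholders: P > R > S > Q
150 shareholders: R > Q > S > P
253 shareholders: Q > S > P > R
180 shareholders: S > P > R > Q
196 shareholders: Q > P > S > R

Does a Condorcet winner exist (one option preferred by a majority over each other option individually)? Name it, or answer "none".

none

Checking pairwise contests:
S beats P 865–683.
P beats R 1116–432.
R beats S 919–629.
P beats Q 949–599.
Every option loses at least one head-to-head, so there is no Condorcet winner.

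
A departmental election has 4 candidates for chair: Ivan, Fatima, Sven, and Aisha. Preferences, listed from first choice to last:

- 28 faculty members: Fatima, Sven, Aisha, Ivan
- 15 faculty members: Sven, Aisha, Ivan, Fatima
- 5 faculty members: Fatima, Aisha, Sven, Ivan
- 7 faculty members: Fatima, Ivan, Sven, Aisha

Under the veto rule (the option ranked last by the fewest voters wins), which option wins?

Sven

Last-place votes: Ivan 33, Fatima 15, Sven 0, Aisha 7.
Sven is ranked last by the fewest voters, so Sven wins.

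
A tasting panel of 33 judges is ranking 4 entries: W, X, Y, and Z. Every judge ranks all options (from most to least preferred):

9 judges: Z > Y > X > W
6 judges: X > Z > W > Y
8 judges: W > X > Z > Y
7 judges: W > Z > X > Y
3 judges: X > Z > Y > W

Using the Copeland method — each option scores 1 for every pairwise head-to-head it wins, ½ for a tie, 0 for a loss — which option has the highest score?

W: beats Y; loses to X and Z → score 1.
X: beats W, Y, and Z → score 3.
Y: loses to W, X, and Z → score 0.
Z: beats W and Y; loses to X → score 2.
X has the best pairwise record.

X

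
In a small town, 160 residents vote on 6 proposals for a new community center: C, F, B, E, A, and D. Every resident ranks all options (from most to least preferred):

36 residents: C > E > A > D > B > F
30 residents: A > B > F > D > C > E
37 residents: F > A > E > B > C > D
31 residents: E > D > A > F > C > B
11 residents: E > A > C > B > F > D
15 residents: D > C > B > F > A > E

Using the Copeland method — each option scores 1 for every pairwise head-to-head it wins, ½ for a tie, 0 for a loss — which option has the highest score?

C: beats B, E, and D; loses to F and A → score 3.
F: beats C and E; loses to B, A, and D → score 2.
B: beats F; loses to C, E, A, and D → score 1.
E: beats B and D; loses to C, F, and A → score 2.
A: beats C, F, B, E, and D → score 5.
D: beats F and B; loses to C, E, and A → score 2.
A has the best pairwise record.

A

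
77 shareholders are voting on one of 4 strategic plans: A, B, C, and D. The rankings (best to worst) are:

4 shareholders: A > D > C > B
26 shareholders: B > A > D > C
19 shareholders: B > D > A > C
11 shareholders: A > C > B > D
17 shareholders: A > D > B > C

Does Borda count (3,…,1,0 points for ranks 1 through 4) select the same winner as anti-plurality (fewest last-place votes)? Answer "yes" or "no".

Borda — scores: A 167, B 163, C 26, D 106. Winner: A.
Anti-plurality — last-place votes: A 0, B 4, C 62, D 11. Winner: A.
The two methods agree.

yes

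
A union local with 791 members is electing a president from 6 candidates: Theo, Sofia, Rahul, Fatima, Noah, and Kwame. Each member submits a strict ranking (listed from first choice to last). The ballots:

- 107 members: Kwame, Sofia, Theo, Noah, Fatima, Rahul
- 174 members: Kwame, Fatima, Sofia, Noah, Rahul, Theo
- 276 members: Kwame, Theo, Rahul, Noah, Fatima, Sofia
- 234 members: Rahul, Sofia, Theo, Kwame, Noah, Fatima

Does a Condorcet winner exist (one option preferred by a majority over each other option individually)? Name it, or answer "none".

Kwame

Kwame vs Theo: 557–234 for Kwame.
Kwame vs Sofia: 557–234 for Kwame.
Kwame vs Rahul: 557–234 for Kwame.
Kwame vs Fatima: 791–0 for Kwame.
Kwame vs Noah: 791–0 for Kwame.
Kwame beats every other option head-to-head.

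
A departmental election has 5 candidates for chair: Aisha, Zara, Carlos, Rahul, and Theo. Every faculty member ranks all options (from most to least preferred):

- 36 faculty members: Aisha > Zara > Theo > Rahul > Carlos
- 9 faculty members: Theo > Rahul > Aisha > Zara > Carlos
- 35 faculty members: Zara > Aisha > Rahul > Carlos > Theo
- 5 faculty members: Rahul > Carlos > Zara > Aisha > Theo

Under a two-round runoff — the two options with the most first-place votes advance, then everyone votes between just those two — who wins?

Round 1 first-place votes: Aisha 36, Zara 35, Carlos 0, Rahul 5, Theo 9.
Aisha and Zara advance.
Runoff: Aisha is preferred to Zara by 45 voters; Zara by 40.
Aisha wins the runoff.

Aisha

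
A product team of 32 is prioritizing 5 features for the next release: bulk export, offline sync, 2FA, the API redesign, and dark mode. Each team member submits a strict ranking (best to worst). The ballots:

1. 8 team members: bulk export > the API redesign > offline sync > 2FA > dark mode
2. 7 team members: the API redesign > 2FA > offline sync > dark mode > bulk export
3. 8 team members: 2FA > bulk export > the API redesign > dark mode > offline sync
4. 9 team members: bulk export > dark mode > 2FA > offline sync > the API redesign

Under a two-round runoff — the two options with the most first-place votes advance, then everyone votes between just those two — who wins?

bulk export

Round 1 first-place votes: bulk export 17, offline sync 0, 2FA 8, the API redesign 7, dark mode 0.
bulk export and 2FA advance.
Runoff: bulk export is preferred to 2FA by 17 voters; 2FA by 15.
bulk export wins the runoff.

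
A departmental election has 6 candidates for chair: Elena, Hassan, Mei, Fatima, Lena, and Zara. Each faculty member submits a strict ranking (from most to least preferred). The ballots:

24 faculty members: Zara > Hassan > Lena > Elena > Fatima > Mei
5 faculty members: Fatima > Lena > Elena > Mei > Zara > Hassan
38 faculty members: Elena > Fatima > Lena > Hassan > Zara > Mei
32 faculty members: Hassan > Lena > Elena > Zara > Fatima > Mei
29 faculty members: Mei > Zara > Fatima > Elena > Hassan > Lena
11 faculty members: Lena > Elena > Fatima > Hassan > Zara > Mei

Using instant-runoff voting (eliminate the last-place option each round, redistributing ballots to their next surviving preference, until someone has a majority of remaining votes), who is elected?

Elena

Round 1: Elena 38, Hassan 32, Mei 29, Fatima 5, Lena 11, Zara 24. Eliminate Fatima.
Round 2: Elena 38, Hassan 32, Mei 29, Lena 16, Zara 24. Eliminate Lena.
Round 3: Elena 54, Hassan 32, Mei 29, Zara 24. Eliminate Zara.
Round 4: Elena 54, Hassan 56, Mei 29. Eliminate Mei.
Round 5: Elena 83, Hassan 56. Elena has a majority.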